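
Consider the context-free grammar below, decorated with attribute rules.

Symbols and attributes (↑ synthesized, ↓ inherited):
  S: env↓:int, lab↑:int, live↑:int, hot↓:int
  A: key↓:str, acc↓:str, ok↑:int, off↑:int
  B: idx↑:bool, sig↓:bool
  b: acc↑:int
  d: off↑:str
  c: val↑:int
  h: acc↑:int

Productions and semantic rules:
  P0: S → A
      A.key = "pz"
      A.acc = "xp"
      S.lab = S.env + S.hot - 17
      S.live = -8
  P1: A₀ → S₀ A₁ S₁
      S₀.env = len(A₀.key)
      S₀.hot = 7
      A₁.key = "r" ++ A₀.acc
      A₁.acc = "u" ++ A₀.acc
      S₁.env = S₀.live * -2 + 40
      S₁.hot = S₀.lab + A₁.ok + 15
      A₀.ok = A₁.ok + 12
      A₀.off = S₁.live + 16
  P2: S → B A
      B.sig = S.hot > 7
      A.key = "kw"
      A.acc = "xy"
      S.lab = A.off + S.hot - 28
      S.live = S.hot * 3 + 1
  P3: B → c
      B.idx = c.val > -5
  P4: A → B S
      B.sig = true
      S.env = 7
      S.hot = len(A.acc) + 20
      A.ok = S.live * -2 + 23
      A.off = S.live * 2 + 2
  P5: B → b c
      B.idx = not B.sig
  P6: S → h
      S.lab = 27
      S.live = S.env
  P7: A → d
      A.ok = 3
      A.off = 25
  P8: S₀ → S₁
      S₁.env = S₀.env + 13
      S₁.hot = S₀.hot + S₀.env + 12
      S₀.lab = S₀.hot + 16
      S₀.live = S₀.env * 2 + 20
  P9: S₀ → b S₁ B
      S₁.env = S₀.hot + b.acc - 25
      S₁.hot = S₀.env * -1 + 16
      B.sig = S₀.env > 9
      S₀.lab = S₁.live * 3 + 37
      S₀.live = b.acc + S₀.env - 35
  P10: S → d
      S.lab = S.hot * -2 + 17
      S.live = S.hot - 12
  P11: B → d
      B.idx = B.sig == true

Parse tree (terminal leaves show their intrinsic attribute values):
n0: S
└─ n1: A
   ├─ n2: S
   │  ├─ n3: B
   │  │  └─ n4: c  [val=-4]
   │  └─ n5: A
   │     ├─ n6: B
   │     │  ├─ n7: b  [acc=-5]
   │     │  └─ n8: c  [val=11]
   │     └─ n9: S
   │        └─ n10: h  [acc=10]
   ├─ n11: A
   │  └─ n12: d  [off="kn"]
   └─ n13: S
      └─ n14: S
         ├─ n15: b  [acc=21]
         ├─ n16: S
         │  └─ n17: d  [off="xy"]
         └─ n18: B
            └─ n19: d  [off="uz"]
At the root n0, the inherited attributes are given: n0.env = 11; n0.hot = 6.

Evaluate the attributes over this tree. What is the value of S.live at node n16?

-5

1. n0.env = 11  [given at root]
2. n0.hot = 6  [given at root]
3. n1.key = "pz"  ["pz"]
4. n1.acc = "xp"  ["xp"]
5. n2.env = 2  [len(A₀.key)]
6. n2.hot = 7  [7]
7. n3.sig = false  [S.hot > 7]
8. n4.val = -4  [terminal]
9. n3.idx = true  [c.val > -5]
10. n5.key = "kw"  ["kw"]
11. n5.acc = "xy"  ["xy"]
12. n6.sig = true  [true]
13. n7.acc = -5  [terminal]
14. n8.val = 11  [terminal]
15. n6.idx = false  [not B.sig]
16. n9.env = 7  [7]
17. n9.hot = 22  [len(A.acc) + 20]
18. n10.acc = 10  [terminal]
19. n9.lab = 27  [27]
20. n9.live = 7  [S.env]
21. n5.ok = 9  [S.live * -2 + 23]
22. n5.off = 16  [S.live * 2 + 2]
23. n2.lab = -5  [A.off + S.hot - 28]
24. n2.live = 22  [S.hot * 3 + 1]
25. n11.key = "rxp"  ["r" ++ A₀.acc]
26. n11.acc = "uxp"  ["u" ++ A₀.acc]
27. n12.off = "kn"  [terminal]
28. n11.ok = 3  [3]
29. n11.off = 25  [25]
30. n13.env = -4  [S₀.live * -2 + 40]
31. n13.hot = 13  [S₀.lab + A₁.ok + 15]
32. n14.env = 9  [S₀.env + 13]
33. n14.hot = 21  [S₀.hot + S₀.env + 12]
34. n15.acc = 21  [terminal]
35. n16.env = 17  [S₀.hot + b.acc - 25]
36. n16.hot = 7  [S₀.env * -1 + 16]
37. n17.off = "xy"  [terminal]
38. n16.lab = 3  [S.hot * -2 + 17]
39. n16.live = -5  [S.hot - 12]
40. n18.sig = false  [S₀.env > 9]
41. n19.off = "uz"  [terminal]
42. n18.idx = false  [B.sig == true]
43. n14.lab = 22  [S₁.live * 3 + 37]
44. n14.live = -5  [b.acc + S₀.env - 35]
45. n13.lab = 29  [S₀.hot + 16]
46. n13.live = 12  [S₀.env * 2 + 20]
47. n1.ok = 15  [A₁.ok + 12]
48. n1.off = 28  [S₁.live + 16]
49. n0.lab = 0  [S.env + S.hot - 17]
50. n0.live = -8  [-8]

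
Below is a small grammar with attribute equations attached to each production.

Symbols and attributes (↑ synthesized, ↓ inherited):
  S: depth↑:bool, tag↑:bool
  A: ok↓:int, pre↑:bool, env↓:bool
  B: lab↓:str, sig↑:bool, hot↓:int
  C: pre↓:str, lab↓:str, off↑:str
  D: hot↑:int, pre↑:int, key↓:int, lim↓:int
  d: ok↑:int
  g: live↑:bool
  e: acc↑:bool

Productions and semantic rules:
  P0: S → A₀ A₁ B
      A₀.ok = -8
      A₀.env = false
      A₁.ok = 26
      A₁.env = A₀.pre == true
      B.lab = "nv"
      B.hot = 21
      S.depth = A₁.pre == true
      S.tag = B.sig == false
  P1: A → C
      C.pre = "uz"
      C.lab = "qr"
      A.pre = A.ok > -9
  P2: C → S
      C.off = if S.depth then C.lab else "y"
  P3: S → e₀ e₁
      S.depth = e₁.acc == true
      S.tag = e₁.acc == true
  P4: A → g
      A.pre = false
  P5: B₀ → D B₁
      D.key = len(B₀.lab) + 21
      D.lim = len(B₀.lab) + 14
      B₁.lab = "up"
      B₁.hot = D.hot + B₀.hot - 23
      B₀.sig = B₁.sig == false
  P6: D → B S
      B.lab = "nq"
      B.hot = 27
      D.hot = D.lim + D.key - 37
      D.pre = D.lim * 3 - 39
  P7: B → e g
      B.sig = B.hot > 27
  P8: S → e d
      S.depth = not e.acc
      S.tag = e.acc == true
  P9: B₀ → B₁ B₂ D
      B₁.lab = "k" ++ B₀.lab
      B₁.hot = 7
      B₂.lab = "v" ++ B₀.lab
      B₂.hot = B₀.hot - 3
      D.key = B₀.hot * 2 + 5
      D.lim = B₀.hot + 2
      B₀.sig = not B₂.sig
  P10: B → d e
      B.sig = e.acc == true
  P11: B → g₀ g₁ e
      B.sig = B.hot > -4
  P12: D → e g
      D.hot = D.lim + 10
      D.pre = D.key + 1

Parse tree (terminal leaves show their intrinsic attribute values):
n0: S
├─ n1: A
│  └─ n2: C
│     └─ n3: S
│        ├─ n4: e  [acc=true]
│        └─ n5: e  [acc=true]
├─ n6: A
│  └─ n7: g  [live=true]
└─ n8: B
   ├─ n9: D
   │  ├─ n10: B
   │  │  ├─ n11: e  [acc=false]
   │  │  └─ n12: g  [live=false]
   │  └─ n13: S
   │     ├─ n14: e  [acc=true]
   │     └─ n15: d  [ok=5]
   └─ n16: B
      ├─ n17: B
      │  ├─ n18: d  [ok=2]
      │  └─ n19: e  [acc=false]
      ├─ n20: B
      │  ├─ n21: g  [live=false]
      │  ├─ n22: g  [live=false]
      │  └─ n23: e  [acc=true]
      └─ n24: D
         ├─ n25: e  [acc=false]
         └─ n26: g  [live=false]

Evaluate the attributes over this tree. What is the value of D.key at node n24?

1. n1.ok = -8  [-8]
2. n1.env = false  [false]
3. n2.pre = "uz"  ["uz"]
4. n2.lab = "qr"  ["qr"]
5. n4.acc = true  [terminal]
6. n5.acc = true  [terminal]
7. n3.depth = true  [e₁.acc == true]
8. n3.tag = true  [e₁.acc == true]
9. n2.off = "qr"  [if S.depth then C.lab else "y"]
10. n1.pre = true  [A.ok > -9]
11. n6.ok = 26  [26]
12. n6.env = true  [A₀.pre == true]
13. n7.live = true  [terminal]
14. n6.pre = false  [false]
15. n8.lab = "nv"  ["nv"]
16. n8.hot = 21  [21]
17. n9.key = 23  [len(B₀.lab) + 21]
18. n9.lim = 16  [len(B₀.lab) + 14]
19. n10.lab = "nq"  ["nq"]
20. n10.hot = 27  [27]
21. n11.acc = false  [terminal]
22. n12.live = false  [terminal]
23. n10.sig = false  [B.hot > 27]
24. n14.acc = true  [terminal]
25. n15.ok = 5  [terminal]
26. n13.depth = false  [not e.acc]
27. n13.tag = true  [e.acc == true]
28. n9.hot = 2  [D.lim + D.key - 37]
29. n9.pre = 9  [D.lim * 3 - 39]
30. n16.lab = "up"  ["up"]
31. n16.hot = 0  [D.hot + B₀.hot - 23]
32. n17.lab = "kup"  ["k" ++ B₀.lab]
33. n17.hot = 7  [7]
34. n18.ok = 2  [terminal]
35. n19.acc = false  [terminal]
36. n17.sig = false  [e.acc == true]
37. n20.lab = "vup"  ["v" ++ B₀.lab]
38. n20.hot = -3  [B₀.hot - 3]
39. n21.live = false  [terminal]
40. n22.live = false  [terminal]
41. n23.acc = true  [terminal]
42. n20.sig = true  [B.hot > -4]
43. n24.key = 5  [B₀.hot * 2 + 5]
44. n24.lim = 2  [B₀.hot + 2]
45. n25.acc = false  [terminal]
46. n26.live = false  [terminal]
47. n24.hot = 12  [D.lim + 10]
48. n24.pre = 6  [D.key + 1]
49. n16.sig = false  [not B₂.sig]
50. n8.sig = true  [B₁.sig == false]
51. n0.depth = false  [A₁.pre == true]
52. n0.tag = false  [B.sig == false]

5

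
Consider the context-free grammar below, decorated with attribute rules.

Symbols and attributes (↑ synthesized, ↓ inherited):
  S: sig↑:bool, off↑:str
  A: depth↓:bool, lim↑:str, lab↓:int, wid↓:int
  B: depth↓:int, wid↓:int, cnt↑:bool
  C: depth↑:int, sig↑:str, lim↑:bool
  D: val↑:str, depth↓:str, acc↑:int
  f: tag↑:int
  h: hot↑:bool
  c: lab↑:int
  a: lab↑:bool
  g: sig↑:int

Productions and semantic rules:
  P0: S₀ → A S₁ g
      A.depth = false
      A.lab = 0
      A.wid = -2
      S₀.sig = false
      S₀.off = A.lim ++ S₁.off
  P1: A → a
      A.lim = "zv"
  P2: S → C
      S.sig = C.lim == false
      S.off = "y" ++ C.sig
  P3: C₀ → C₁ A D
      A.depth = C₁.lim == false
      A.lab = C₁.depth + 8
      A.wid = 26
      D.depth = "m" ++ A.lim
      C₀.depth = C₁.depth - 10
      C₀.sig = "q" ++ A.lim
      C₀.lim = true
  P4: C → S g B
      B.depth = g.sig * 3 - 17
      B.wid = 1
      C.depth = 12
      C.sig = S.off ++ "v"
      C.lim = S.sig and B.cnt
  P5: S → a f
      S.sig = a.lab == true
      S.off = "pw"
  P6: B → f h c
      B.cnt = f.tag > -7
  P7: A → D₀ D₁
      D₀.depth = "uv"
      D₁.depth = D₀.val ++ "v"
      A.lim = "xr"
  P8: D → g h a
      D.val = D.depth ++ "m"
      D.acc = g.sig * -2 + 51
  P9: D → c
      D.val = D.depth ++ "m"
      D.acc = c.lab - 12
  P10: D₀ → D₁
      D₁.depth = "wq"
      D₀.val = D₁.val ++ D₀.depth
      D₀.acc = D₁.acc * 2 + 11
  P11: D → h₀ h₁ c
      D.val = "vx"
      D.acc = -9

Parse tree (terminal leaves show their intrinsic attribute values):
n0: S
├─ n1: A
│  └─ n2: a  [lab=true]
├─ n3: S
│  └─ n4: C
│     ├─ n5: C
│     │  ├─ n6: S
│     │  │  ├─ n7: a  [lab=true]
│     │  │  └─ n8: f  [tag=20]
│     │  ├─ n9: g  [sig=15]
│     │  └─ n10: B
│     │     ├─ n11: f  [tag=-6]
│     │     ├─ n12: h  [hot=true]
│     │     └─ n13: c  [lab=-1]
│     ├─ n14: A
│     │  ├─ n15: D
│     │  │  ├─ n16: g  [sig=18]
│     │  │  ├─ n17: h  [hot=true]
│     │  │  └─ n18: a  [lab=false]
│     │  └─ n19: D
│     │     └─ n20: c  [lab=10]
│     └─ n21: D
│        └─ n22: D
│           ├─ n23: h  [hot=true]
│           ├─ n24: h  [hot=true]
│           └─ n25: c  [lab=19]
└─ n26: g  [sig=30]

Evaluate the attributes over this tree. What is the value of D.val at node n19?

"uvmvm"

1. n1.depth = false  [false]
2. n1.lab = 0  [0]
3. n1.wid = -2  [-2]
4. n2.lab = true  [terminal]
5. n1.lim = "zv"  ["zv"]
6. n7.lab = true  [terminal]
7. n8.tag = 20  [terminal]
8. n6.sig = true  [a.lab == true]
9. n6.off = "pw"  ["pw"]
10. n9.sig = 15  [terminal]
11. n10.depth = 28  [g.sig * 3 - 17]
12. n10.wid = 1  [1]
13. n11.tag = -6  [terminal]
14. n12.hot = true  [terminal]
15. n13.lab = -1  [terminal]
16. n10.cnt = true  [f.tag > -7]
17. n5.depth = 12  [12]
18. n5.sig = "pwv"  [S.off ++ "v"]
19. n5.lim = true  [S.sig and B.cnt]
20. n14.depth = false  [C₁.lim == false]
21. n14.lab = 20  [C₁.depth + 8]
22. n14.wid = 26  [26]
23. n15.depth = "uv"  ["uv"]
24. n16.sig = 18  [terminal]
25. n17.hot = true  [terminal]
26. n18.lab = false  [terminal]
27. n15.val = "uvm"  [D.depth ++ "m"]
28. n15.acc = 15  [g.sig * -2 + 51]
29. n19.depth = "uvmv"  [D₀.val ++ "v"]
30. n20.lab = 10  [terminal]
31. n19.val = "uvmvm"  [D.depth ++ "m"]
32. n19.acc = -2  [c.lab - 12]
33. n14.lim = "xr"  ["xr"]
34. n21.depth = "mxr"  ["m" ++ A.lim]
35. n22.depth = "wq"  ["wq"]
36. n23.hot = true  [terminal]
37. n24.hot = true  [terminal]
38. n25.lab = 19  [terminal]
39. n22.val = "vx"  ["vx"]
40. n22.acc = -9  [-9]
41. n21.val = "vxmxr"  [D₁.val ++ D₀.depth]
42. n21.acc = -7  [D₁.acc * 2 + 11]
43. n4.depth = 2  [C₁.depth - 10]
44. n4.sig = "qxr"  ["q" ++ A.lim]
45. n4.lim = true  [true]
46. n3.sig = false  [C.lim == false]
47. n3.off = "yqxr"  ["y" ++ C.sig]
48. n26.sig = 30  [terminal]
49. n0.sig = false  [false]
50. n0.off = "zvyqxr"  [A.lim ++ S₁.off]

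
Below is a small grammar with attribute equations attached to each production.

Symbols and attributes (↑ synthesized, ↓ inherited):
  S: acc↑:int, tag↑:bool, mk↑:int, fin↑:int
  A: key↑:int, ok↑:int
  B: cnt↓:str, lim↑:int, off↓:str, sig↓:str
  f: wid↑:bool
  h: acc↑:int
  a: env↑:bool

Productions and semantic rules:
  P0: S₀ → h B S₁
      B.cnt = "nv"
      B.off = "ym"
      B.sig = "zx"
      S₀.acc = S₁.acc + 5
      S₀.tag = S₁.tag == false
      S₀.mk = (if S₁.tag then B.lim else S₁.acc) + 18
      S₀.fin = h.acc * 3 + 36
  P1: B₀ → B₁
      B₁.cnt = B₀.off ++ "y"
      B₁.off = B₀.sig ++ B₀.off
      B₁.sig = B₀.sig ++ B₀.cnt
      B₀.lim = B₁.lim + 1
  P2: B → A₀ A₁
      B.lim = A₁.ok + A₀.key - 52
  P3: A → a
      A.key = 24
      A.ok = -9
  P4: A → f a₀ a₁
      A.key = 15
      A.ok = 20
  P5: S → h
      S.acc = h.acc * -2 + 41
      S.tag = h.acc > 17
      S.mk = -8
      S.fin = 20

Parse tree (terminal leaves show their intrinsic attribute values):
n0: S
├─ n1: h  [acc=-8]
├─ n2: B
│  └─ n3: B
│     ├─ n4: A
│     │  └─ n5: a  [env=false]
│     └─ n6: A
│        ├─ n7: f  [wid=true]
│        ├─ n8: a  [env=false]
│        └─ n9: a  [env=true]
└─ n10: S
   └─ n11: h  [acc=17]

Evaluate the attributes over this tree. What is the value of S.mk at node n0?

1. n1.acc = -8  [terminal]
2. n2.cnt = "nv"  ["nv"]
3. n2.off = "ym"  ["ym"]
4. n2.sig = "zx"  ["zx"]
5. n3.cnt = "ymy"  [B₀.off ++ "y"]
6. n3.off = "zxym"  [B₀.sig ++ B₀.off]
7. n3.sig = "zxnv"  [B₀.sig ++ B₀.cnt]
8. n5.env = false  [terminal]
9. n4.key = 24  [24]
10. n4.ok = -9  [-9]
11. n7.wid = true  [terminal]
12. n8.env = false  [terminal]
13. n9.env = true  [terminal]
14. n6.key = 15  [15]
15. n6.ok = 20  [20]
16. n3.lim = -8  [A₁.ok + A₀.key - 52]
17. n2.lim = -7  [B₁.lim + 1]
18. n11.acc = 17  [terminal]
19. n10.acc = 7  [h.acc * -2 + 41]
20. n10.tag = false  [h.acc > 17]
21. n10.mk = -8  [-8]
22. n10.fin = 20  [20]
23. n0.acc = 12  [S₁.acc + 5]
24. n0.tag = true  [S₁.tag == false]
25. n0.mk = 25  [(if S₁.tag then B.lim else S₁.acc) + 18]
26. n0.fin = 12  [h.acc * 3 + 36]

25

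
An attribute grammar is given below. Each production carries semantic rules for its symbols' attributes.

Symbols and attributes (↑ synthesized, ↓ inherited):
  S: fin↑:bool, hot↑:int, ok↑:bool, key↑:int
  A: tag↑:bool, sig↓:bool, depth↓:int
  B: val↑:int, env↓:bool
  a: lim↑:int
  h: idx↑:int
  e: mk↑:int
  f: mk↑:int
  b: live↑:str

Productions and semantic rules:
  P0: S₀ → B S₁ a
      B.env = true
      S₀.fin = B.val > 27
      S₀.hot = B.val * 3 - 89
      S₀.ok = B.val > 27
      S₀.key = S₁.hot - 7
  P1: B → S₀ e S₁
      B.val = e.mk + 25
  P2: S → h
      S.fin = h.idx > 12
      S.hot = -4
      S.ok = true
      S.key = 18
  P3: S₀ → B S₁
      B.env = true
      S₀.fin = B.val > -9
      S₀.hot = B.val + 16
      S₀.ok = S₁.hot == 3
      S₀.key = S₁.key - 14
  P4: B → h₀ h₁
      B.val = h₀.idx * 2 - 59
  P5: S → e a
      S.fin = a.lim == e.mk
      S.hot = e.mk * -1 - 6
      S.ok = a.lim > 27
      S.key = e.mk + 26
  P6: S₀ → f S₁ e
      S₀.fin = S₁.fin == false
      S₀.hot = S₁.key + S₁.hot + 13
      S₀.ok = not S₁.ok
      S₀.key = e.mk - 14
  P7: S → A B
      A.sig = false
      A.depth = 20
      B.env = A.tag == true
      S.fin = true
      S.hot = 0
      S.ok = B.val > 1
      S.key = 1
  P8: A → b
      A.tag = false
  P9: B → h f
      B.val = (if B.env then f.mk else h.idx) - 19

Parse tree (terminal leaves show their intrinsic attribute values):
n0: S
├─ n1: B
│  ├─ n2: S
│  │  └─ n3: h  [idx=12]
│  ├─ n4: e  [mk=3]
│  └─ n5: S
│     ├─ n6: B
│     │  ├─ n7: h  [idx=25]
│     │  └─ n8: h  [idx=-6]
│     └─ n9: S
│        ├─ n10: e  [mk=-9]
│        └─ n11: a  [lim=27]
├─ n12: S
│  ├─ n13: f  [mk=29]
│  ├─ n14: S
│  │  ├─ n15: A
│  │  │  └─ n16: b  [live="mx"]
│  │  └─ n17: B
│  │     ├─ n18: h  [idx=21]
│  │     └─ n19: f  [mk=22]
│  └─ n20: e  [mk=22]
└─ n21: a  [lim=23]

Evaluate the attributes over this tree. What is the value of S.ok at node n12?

1. n1.env = true  [true]
2. n3.idx = 12  [terminal]
3. n2.fin = false  [h.idx > 12]
4. n2.hot = -4  [-4]
5. n2.ok = true  [true]
6. n2.key = 18  [18]
7. n4.mk = 3  [terminal]
8. n6.env = true  [true]
9. n7.idx = 25  [terminal]
10. n8.idx = -6  [terminal]
11. n6.val = -9  [h₀.idx * 2 - 59]
12. n10.mk = -9  [terminal]
13. n11.lim = 27  [terminal]
14. n9.fin = false  [a.lim == e.mk]
15. n9.hot = 3  [e.mk * -1 - 6]
16. n9.ok = false  [a.lim > 27]
17. n9.key = 17  [e.mk + 26]
18. n5.fin = false  [B.val > -9]
19. n5.hot = 7  [B.val + 16]
20. n5.ok = true  [S₁.hot == 3]
21. n5.key = 3  [S₁.key - 14]
22. n1.val = 28  [e.mk + 25]
23. n13.mk = 29  [terminal]
24. n15.sig = false  [false]
25. n15.depth = 20  [20]
26. n16.live = "mx"  [terminal]
27. n15.tag = false  [false]
28. n17.env = false  [A.tag == true]
29. n18.idx = 21  [terminal]
30. n19.mk = 22  [terminal]
31. n17.val = 2  [(if B.env then f.mk else h.idx) - 19]
32. n14.fin = true  [true]
33. n14.hot = 0  [0]
34. n14.ok = true  [B.val > 1]
35. n14.key = 1  [1]
36. n20.mk = 22  [terminal]
37. n12.fin = false  [S₁.fin == false]
38. n12.hot = 14  [S₁.key + S₁.hot + 13]
39. n12.ok = false  [not S₁.ok]
40. n12.key = 8  [e.mk - 14]
41. n21.lim = 23  [terminal]
42. n0.fin = true  [B.val > 27]
43. n0.hot = -5  [B.val * 3 - 89]
44. n0.ok = true  [B.val > 27]
45. n0.key = 7  [S₁.hot - 7]

false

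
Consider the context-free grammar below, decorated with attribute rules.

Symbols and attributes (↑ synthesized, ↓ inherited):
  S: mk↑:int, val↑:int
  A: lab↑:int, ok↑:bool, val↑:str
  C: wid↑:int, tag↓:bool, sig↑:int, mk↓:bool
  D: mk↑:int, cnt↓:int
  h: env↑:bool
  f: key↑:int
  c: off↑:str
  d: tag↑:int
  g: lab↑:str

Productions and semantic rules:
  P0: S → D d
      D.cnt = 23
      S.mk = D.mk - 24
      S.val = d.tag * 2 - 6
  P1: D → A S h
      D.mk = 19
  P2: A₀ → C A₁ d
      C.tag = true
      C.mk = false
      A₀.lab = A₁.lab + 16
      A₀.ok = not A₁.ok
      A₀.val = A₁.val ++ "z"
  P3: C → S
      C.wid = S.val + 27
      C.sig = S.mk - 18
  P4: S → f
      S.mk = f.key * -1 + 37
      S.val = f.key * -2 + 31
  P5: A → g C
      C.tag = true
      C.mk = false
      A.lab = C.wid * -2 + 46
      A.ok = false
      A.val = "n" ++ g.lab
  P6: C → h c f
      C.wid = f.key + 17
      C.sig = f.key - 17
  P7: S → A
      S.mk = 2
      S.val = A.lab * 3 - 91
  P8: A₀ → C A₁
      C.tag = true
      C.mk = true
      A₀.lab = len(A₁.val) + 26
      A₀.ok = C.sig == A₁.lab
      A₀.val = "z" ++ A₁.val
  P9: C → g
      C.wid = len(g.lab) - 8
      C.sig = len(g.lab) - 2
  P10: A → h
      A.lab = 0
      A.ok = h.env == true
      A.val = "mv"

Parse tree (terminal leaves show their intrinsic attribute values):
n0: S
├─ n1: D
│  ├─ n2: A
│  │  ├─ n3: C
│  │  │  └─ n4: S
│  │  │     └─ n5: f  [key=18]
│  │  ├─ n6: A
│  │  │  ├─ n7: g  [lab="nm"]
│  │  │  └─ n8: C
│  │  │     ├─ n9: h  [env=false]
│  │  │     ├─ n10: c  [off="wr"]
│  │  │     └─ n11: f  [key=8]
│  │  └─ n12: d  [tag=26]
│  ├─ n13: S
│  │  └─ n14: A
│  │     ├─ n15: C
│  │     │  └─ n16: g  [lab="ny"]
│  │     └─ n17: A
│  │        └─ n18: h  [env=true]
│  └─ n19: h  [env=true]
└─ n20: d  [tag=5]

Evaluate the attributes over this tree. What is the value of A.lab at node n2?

1. n1.cnt = 23  [23]
2. n3.tag = true  [true]
3. n3.mk = false  [false]
4. n5.key = 18  [terminal]
5. n4.mk = 19  [f.key * -1 + 37]
6. n4.val = -5  [f.key * -2 + 31]
7. n3.wid = 22  [S.val + 27]
8. n3.sig = 1  [S.mk - 18]
9. n7.lab = "nm"  [terminal]
10. n8.tag = true  [true]
11. n8.mk = false  [false]
12. n9.env = false  [terminal]
13. n10.off = "wr"  [terminal]
14. n11.key = 8  [terminal]
15. n8.wid = 25  [f.key + 17]
16. n8.sig = -9  [f.key - 17]
17. n6.lab = -4  [C.wid * -2 + 46]
18. n6.ok = false  [false]
19. n6.val = "nnm"  ["n" ++ g.lab]
20. n12.tag = 26  [terminal]
21. n2.lab = 12  [A₁.lab + 16]
22. n2.ok = true  [not A₁.ok]
23. n2.val = "nnmz"  [A₁.val ++ "z"]
24. n15.tag = true  [true]
25. n15.mk = true  [true]
26. n16.lab = "ny"  [terminal]
27. n15.wid = -6  [len(g.lab) - 8]
28. n15.sig = 0  [len(g.lab) - 2]
29. n18.env = true  [terminal]
30. n17.lab = 0  [0]
31. n17.ok = true  [h.env == true]
32. n17.val = "mv"  ["mv"]
33. n14.lab = 28  [len(A₁.val) + 26]
34. n14.ok = true  [C.sig == A₁.lab]
35. n14.val = "zmv"  ["z" ++ A₁.val]
36. n13.mk = 2  [2]
37. n13.val = -7  [A.lab * 3 - 91]
38. n19.env = true  [terminal]
39. n1.mk = 19  [19]
40. n20.tag = 5  [terminal]
41. n0.mk = -5  [D.mk - 24]
42. n0.val = 4  [d.tag * 2 - 6]

12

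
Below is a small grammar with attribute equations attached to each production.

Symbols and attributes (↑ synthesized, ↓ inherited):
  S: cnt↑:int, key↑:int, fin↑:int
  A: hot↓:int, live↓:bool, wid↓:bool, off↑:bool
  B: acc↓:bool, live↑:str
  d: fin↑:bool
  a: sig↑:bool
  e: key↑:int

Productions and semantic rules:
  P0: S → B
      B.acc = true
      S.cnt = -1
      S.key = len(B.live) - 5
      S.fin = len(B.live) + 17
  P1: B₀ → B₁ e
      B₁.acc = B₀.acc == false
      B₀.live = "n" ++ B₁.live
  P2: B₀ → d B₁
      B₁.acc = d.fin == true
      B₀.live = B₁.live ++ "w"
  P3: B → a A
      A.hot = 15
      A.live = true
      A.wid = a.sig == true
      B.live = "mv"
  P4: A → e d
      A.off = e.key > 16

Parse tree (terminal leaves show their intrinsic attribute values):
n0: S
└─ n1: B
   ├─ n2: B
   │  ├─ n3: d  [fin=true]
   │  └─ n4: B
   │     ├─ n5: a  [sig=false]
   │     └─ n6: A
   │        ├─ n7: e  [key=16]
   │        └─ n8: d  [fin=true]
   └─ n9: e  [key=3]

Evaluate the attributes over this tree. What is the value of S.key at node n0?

-1

1. n1.acc = true  [true]
2. n2.acc = false  [B₀.acc == false]
3. n3.fin = true  [terminal]
4. n4.acc = true  [d.fin == true]
5. n5.sig = false  [terminal]
6. n6.hot = 15  [15]
7. n6.live = true  [true]
8. n6.wid = false  [a.sig == true]
9. n7.key = 16  [terminal]
10. n8.fin = true  [terminal]
11. n6.off = false  [e.key > 16]
12. n4.live = "mv"  ["mv"]
13. n2.live = "mvw"  [B₁.live ++ "w"]
14. n9.key = 3  [terminal]
15. n1.live = "nmvw"  ["n" ++ B₁.live]
16. n0.cnt = -1  [-1]
17. n0.key = -1  [len(B.live) - 5]
18. n0.fin = 21  [len(B.live) + 17]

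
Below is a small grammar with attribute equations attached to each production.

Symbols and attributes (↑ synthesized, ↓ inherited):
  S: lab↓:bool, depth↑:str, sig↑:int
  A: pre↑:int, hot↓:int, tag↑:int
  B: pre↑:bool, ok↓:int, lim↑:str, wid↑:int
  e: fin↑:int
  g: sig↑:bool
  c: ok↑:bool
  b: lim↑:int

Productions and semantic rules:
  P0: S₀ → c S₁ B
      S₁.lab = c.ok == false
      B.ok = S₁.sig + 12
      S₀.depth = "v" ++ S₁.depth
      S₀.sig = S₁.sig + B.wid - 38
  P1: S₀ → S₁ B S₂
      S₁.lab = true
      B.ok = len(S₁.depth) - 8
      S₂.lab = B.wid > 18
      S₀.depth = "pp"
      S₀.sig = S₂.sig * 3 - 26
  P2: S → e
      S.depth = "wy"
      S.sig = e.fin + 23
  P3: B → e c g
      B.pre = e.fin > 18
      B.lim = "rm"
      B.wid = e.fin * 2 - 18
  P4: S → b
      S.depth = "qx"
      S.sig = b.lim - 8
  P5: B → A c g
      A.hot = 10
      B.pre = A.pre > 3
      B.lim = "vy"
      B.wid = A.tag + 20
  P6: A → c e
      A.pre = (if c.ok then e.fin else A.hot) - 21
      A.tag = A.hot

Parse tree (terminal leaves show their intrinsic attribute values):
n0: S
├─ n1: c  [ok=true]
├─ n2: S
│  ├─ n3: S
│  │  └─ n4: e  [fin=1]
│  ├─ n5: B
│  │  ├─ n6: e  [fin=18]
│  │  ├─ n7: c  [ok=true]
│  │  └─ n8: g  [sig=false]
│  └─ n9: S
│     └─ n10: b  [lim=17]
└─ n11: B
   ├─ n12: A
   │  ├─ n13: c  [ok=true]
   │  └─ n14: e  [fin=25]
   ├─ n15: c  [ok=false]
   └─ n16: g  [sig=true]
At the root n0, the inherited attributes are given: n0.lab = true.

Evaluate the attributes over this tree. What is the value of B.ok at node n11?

13

1. n0.lab = true  [given at root]
2. n1.ok = true  [terminal]
3. n2.lab = false  [c.ok == false]
4. n3.lab = true  [true]
5. n4.fin = 1  [terminal]
6. n3.depth = "wy"  ["wy"]
7. n3.sig = 24  [e.fin + 23]
8. n5.ok = -6  [len(S₁.depth) - 8]
9. n6.fin = 18  [terminal]
10. n7.ok = true  [terminal]
11. n8.sig = false  [terminal]
12. n5.pre = false  [e.fin > 18]
13. n5.lim = "rm"  ["rm"]
14. n5.wid = 18  [e.fin * 2 - 18]
15. n9.lab = false  [B.wid > 18]
16. n10.lim = 17  [terminal]
17. n9.depth = "qx"  ["qx"]
18. n9.sig = 9  [b.lim - 8]
19. n2.depth = "pp"  ["pp"]
20. n2.sig = 1  [S₂.sig * 3 - 26]
21. n11.ok = 13  [S₁.sig + 12]
22. n12.hot = 10  [10]
23. n13.ok = true  [terminal]
24. n14.fin = 25  [terminal]
25. n12.pre = 4  [(if c.ok then e.fin else A.hot) - 21]
26. n12.tag = 10  [A.hot]
27. n15.ok = false  [terminal]
28. n16.sig = true  [terminal]
29. n11.pre = true  [A.pre > 3]
30. n11.lim = "vy"  ["vy"]
31. n11.wid = 30  [A.tag + 20]
32. n0.depth = "vpp"  ["v" ++ S₁.depth]
33. n0.sig = -7  [S₁.sig + B.wid - 38]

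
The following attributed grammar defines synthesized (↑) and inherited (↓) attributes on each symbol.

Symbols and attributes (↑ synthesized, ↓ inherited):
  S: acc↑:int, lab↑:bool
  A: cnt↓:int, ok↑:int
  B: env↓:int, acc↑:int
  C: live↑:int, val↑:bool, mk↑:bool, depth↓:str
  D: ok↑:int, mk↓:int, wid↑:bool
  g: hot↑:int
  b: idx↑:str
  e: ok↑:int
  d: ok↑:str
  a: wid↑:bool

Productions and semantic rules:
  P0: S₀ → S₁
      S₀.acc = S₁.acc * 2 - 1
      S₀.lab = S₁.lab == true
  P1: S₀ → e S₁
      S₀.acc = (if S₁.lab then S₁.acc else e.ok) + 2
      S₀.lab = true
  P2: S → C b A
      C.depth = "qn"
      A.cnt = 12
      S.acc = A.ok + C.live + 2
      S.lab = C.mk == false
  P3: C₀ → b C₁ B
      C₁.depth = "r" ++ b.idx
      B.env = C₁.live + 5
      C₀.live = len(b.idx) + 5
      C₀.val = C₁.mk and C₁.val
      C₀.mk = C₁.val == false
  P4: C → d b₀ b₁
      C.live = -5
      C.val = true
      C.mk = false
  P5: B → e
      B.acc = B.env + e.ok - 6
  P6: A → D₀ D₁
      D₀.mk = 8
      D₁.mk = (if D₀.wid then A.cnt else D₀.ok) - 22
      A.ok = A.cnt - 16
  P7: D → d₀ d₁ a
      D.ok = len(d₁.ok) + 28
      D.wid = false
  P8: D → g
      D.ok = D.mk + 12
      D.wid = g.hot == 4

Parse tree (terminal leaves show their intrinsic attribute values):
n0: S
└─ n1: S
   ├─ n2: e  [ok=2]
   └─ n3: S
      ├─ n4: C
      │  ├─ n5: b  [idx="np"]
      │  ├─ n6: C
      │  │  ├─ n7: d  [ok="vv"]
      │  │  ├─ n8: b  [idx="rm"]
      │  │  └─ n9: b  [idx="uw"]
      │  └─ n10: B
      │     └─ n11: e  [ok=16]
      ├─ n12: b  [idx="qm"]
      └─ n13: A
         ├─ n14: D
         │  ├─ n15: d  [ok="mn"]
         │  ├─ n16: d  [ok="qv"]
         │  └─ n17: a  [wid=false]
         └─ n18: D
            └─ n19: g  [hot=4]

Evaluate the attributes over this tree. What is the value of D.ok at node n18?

20

1. n2.ok = 2  [terminal]
2. n4.depth = "qn"  ["qn"]
3. n5.idx = "np"  [terminal]
4. n6.depth = "rnp"  ["r" ++ b.idx]
5. n7.ok = "vv"  [terminal]
6. n8.idx = "rm"  [terminal]
7. n9.idx = "uw"  [terminal]
8. n6.live = -5  [-5]
9. n6.val = true  [true]
10. n6.mk = false  [false]
11. n10.env = 0  [C₁.live + 5]
12. n11.ok = 16  [terminal]
13. n10.acc = 10  [B.env + e.ok - 6]
14. n4.live = 7  [len(b.idx) + 5]
15. n4.val = false  [C₁.mk and C₁.val]
16. n4.mk = false  [C₁.val == false]
17. n12.idx = "qm"  [terminal]
18. n13.cnt = 12  [12]
19. n14.mk = 8  [8]
20. n15.ok = "mn"  [terminal]
21. n16.ok = "qv"  [terminal]
22. n17.wid = false  [terminal]
23. n14.ok = 30  [len(d₁.ok) + 28]
24. n14.wid = false  [false]
25. n18.mk = 8  [(if D₀.wid then A.cnt else D₀.ok) - 22]
26. n19.hot = 4  [terminal]
27. n18.ok = 20  [D.mk + 12]
28. n18.wid = true  [g.hot == 4]
29. n13.ok = -4  [A.cnt - 16]
30. n3.acc = 5  [A.ok + C.live + 2]
31. n3.lab = true  [C.mk == false]
32. n1.acc = 7  [(if S₁.lab then S₁.acc else e.ok) + 2]
33. n1.lab = true  [true]
34. n0.acc = 13  [S₁.acc * 2 - 1]
35. n0.lab = true  [S₁.lab == true]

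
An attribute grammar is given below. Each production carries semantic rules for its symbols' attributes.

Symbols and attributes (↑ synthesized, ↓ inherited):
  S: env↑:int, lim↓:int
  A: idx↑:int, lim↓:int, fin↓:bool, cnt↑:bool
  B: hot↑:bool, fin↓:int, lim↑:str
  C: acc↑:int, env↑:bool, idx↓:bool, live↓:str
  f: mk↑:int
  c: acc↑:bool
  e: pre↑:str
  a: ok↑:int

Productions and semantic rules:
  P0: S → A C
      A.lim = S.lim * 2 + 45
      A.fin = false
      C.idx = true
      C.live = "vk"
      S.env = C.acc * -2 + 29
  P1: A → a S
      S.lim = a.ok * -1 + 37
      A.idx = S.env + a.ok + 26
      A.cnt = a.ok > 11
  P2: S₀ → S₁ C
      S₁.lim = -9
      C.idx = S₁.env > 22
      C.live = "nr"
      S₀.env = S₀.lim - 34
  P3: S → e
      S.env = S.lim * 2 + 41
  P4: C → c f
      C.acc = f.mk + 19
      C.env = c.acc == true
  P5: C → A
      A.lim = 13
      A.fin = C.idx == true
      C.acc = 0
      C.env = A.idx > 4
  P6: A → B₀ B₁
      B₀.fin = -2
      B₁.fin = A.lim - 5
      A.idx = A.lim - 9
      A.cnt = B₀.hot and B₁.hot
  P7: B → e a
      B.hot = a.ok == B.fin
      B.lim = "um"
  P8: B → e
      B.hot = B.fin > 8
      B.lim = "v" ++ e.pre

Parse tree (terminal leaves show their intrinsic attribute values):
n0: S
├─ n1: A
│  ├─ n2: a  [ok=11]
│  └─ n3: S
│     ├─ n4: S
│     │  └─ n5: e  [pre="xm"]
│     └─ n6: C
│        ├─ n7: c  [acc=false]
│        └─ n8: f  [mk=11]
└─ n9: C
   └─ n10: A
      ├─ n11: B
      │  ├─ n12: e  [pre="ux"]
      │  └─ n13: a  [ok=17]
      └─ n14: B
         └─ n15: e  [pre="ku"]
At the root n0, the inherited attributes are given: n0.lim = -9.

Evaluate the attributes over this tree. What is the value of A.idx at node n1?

1. n0.lim = -9  [given at root]
2. n1.lim = 27  [S.lim * 2 + 45]
3. n1.fin = false  [false]
4. n2.ok = 11  [terminal]
5. n3.lim = 26  [a.ok * -1 + 37]
6. n4.lim = -9  [-9]
7. n5.pre = "xm"  [terminal]
8. n4.env = 23  [S.lim * 2 + 41]
9. n6.idx = true  [S₁.env > 22]
10. n6.live = "nr"  ["nr"]
11. n7.acc = false  [terminal]
12. n8.mk = 11  [terminal]
13. n6.acc = 30  [f.mk + 19]
14. n6.env = false  [c.acc == true]
15. n3.env = -8  [S₀.lim - 34]
16. n1.idx = 29  [S.env + a.ok + 26]
17. n1.cnt = false  [a.ok > 11]
18. n9.idx = true  [true]
19. n9.live = "vk"  ["vk"]
20. n10.lim = 13  [13]
21. n10.fin = true  [C.idx == true]
22. n11.fin = -2  [-2]
23. n12.pre = "ux"  [terminal]
24. n13.ok = 17  [terminal]
25. n11.hot = false  [a.ok == B.fin]
26. n11.lim = "um"  ["um"]
27. n14.fin = 8  [A.lim - 5]
28. n15.pre = "ku"  [terminal]
29. n14.hot = false  [B.fin > 8]
30. n14.lim = "vku"  ["v" ++ e.pre]
31. n10.idx = 4  [A.lim - 9]
32. n10.cnt = false  [B₀.hot and B₁.hot]
33. n9.acc = 0  [0]
34. n9.env = false  [A.idx > 4]
35. n0.env = 29  [C.acc * -2 + 29]

29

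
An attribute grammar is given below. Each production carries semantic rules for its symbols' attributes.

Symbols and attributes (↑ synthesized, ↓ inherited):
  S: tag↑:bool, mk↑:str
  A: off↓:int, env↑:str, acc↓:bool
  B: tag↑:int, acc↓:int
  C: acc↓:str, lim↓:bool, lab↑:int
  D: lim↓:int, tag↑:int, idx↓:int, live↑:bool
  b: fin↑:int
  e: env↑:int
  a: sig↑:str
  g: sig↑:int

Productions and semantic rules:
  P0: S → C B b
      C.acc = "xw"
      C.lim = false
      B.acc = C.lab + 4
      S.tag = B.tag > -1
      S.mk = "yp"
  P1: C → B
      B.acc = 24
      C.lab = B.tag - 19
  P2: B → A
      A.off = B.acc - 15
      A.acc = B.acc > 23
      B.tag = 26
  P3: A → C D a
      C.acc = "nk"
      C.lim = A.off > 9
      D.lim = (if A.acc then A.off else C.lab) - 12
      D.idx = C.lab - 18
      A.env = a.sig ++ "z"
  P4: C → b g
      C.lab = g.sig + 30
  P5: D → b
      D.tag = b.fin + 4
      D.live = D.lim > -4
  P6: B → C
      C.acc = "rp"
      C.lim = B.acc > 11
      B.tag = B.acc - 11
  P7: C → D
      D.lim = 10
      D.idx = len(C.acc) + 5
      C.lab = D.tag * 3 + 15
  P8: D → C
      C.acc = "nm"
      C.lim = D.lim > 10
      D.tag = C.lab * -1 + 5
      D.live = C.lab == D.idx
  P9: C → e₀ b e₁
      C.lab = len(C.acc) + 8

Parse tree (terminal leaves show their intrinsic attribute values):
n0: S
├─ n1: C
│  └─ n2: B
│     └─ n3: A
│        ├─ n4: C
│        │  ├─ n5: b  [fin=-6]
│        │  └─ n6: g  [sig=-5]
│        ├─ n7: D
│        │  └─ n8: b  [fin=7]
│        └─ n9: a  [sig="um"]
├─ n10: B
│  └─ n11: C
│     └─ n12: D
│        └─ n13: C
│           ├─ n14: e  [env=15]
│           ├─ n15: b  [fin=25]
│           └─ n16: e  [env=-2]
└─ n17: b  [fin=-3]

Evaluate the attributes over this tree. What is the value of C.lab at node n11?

0

1. n1.acc = "xw"  ["xw"]
2. n1.lim = false  [false]
3. n2.acc = 24  [24]
4. n3.off = 9  [B.acc - 15]
5. n3.acc = true  [B.acc > 23]
6. n4.acc = "nk"  ["nk"]
7. n4.lim = false  [A.off > 9]
8. n5.fin = -6  [terminal]
9. n6.sig = -5  [terminal]
10. n4.lab = 25  [g.sig + 30]
11. n7.lim = -3  [(if A.acc then A.off else C.lab) - 12]
12. n7.idx = 7  [C.lab - 18]
13. n8.fin = 7  [terminal]
14. n7.tag = 11  [b.fin + 4]
15. n7.live = true  [D.lim > -4]
16. n9.sig = "um"  [terminal]
17. n3.env = "umz"  [a.sig ++ "z"]
18. n2.tag = 26  [26]
19. n1.lab = 7  [B.tag - 19]
20. n10.acc = 11  [C.lab + 4]
21. n11.acc = "rp"  ["rp"]
22. n11.lim = false  [B.acc > 11]
23. n12.lim = 10  [10]
24. n12.idx = 7  [len(C.acc) + 5]
25. n13.acc = "nm"  ["nm"]
26. n13.lim = false  [D.lim > 10]
27. n14.env = 15  [terminal]
28. n15.fin = 25  [terminal]
29. n16.env = -2  [terminal]
30. n13.lab = 10  [len(C.acc) + 8]
31. n12.tag = -5  [C.lab * -1 + 5]
32. n12.live = false  [C.lab == D.idx]
33. n11.lab = 0  [D.tag * 3 + 15]
34. n10.tag = 0  [B.acc - 11]
35. n17.fin = -3  [terminal]
36. n0.tag = true  [B.tag > -1]
37. n0.mk = "yp"  ["yp"]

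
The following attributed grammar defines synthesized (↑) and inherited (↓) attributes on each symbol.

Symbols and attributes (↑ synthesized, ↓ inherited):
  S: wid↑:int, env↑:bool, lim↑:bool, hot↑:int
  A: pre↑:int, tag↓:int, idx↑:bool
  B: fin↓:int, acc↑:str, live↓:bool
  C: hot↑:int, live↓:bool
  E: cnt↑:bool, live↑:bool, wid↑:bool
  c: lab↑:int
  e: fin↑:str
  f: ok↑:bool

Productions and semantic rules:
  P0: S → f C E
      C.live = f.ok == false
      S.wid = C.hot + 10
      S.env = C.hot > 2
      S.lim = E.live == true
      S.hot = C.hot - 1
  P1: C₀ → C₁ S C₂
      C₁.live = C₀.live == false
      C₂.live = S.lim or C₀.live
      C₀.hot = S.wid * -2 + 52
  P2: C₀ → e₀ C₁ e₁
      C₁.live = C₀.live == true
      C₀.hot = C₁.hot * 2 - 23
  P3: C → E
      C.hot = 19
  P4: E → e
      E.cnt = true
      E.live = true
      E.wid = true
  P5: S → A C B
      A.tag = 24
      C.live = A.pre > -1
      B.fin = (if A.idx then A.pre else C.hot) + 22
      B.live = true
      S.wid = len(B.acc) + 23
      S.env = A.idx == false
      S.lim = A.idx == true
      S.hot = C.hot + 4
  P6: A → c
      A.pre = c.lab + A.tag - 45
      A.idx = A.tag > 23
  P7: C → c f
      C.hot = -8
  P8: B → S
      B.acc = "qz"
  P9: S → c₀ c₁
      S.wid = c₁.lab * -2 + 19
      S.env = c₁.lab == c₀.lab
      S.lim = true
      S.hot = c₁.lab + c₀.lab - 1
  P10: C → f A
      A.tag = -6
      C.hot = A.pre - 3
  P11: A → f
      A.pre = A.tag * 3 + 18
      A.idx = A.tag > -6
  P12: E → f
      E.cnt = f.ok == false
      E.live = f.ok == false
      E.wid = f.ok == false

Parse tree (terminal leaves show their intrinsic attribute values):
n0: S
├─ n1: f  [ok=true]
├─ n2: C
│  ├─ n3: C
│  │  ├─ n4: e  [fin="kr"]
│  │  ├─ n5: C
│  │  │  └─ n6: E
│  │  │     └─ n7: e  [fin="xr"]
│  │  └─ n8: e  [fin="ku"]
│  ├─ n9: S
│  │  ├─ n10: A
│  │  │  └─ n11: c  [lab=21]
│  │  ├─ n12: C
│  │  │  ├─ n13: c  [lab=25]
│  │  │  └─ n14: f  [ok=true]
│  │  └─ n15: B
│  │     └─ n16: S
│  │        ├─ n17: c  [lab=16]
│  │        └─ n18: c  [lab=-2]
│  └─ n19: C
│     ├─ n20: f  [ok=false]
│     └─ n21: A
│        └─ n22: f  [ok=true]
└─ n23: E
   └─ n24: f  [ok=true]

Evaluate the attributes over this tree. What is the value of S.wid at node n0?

1. n1.ok = true  [terminal]
2. n2.live = false  [f.ok == false]
3. n3.live = true  [C₀.live == false]
4. n4.fin = "kr"  [terminal]
5. n5.live = true  [C₀.live == true]
6. n7.fin = "xr"  [terminal]
7. n6.cnt = true  [true]
8. n6.live = true  [true]
9. n6.wid = true  [true]
10. n5.hot = 19  [19]
11. n8.fin = "ku"  [terminal]
12. n3.hot = 15  [C₁.hot * 2 - 23]
13. n10.tag = 24  [24]
14. n11.lab = 21  [terminal]
15. n10.pre = 0  [c.lab + A.tag - 45]
16. n10.idx = true  [A.tag > 23]
17. n12.live = true  [A.pre > -1]
18. n13.lab = 25  [terminal]
19. n14.ok = true  [terminal]
20. n12.hot = -8  [-8]
21. n15.fin = 22  [(if A.idx then A.pre else C.hot) + 22]
22. n15.live = true  [true]
23. n17.lab = 16  [terminal]
24. n18.lab = -2  [terminal]
25. n16.wid = 23  [c₁.lab * -2 + 19]
26. n16.env = false  [c₁.lab == c₀.lab]
27. n16.lim = true  [true]
28. n16.hot = 13  [c₁.lab + c₀.lab - 1]
29. n15.acc = "qz"  ["qz"]
30. n9.wid = 25  [len(B.acc) + 23]
31. n9.env = false  [A.idx == false]
32. n9.lim = true  [A.idx == true]
33. n9.hot = -4  [C.hot + 4]
34. n19.live = true  [S.lim or C₀.live]
35. n20.ok = false  [terminal]
36. n21.tag = -6  [-6]
37. n22.ok = true  [terminal]
38. n21.pre = 0  [A.tag * 3 + 18]
39. n21.idx = false  [A.tag > -6]
40. n19.hot = -3  [A.pre - 3]
41. n2.hot = 2  [S.wid * -2 + 52]
42. n24.ok = true  [terminal]
43. n23.cnt = false  [f.ok == false]
44. n23.live = false  [f.ok == false]
45. n23.wid = false  [f.ok == false]
46. n0.wid = 12  [C.hot + 10]
47. n0.env = false  [C.hot > 2]
48. n0.lim = false  [E.live == true]
49. n0.hot = 1  [C.hot - 1]

12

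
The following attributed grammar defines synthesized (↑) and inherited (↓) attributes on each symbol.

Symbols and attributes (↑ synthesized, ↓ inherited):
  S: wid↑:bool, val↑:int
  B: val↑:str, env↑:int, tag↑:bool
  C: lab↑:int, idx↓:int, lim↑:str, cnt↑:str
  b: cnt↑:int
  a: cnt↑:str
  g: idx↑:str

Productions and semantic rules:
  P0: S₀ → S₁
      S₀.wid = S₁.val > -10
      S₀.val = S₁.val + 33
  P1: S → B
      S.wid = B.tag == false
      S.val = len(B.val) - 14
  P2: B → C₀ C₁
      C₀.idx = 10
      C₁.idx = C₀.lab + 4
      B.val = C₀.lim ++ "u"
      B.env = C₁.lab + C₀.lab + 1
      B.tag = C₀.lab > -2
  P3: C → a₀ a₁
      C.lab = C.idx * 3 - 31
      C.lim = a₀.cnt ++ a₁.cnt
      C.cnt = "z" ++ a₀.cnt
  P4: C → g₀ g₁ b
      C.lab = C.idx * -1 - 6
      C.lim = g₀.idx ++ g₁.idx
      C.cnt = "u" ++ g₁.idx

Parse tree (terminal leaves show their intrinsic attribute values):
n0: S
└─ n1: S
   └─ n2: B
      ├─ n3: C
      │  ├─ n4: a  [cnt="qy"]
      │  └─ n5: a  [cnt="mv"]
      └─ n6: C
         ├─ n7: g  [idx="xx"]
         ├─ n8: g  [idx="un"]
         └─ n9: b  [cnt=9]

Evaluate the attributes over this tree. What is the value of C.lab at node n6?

-9

1. n3.idx = 10  [10]
2. n4.cnt = "qy"  [terminal]
3. n5.cnt = "mv"  [terminal]
4. n3.lab = -1  [C.idx * 3 - 31]
5. n3.lim = "qymv"  [a₀.cnt ++ a₁.cnt]
6. n3.cnt = "zqy"  ["z" ++ a₀.cnt]
7. n6.idx = 3  [C₀.lab + 4]
8. n7.idx = "xx"  [terminal]
9. n8.idx = "un"  [terminal]
10. n9.cnt = 9  [terminal]
11. n6.lab = -9  [C.idx * -1 - 6]
12. n6.lim = "xxun"  [g₀.idx ++ g₁.idx]
13. n6.cnt = "uun"  ["u" ++ g₁.idx]
14. n2.val = "qymvu"  [C₀.lim ++ "u"]
15. n2.env = -9  [C₁.lab + C₀.lab + 1]
16. n2.tag = true  [C₀.lab > -2]
17. n1.wid = false  [B.tag == false]
18. n1.val = -9  [len(B.val) - 14]
19. n0.wid = true  [S₁.val > -10]
20. n0.val = 24  [S₁.val + 33]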